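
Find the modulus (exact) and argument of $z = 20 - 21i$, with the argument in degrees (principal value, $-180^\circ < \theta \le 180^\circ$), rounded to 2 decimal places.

|z| = sqrt(20^2 + (-21)^2) = 29
arg(z) = arctan(b/a) = arctan(-21/20) (quadrant-adjusted) = -46.40°


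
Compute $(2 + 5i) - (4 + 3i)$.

(2 - 4) + (5 - 3)i = -2 + 2i


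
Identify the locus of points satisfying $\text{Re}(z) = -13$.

Re(z) = x where z = x + yi; the equation x = -13 is satisfied by all points with that x-coordinate
Locus: Vertical line x = -13


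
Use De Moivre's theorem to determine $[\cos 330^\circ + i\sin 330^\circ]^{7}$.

By De Moivre: z^n = r^n(cos(nθ) + i sin(nθ))
= 1^7(cos(7*330°) + i sin(7*330°))
= 1(cos 150° + i sin 150°)
= -sqrt(3)/2 + (1/2)i


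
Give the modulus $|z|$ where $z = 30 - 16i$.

|z| = sqrt(a^2 + b^2) = sqrt(30^2 + (-16)^2) = sqrt(1156) = 34


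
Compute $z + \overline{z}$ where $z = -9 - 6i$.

z + conjugate(z) = (a + bi) + (a - bi) = 2a
= 2 * (-9) = -18


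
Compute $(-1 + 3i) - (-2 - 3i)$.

(-1 - (-2)) + (3 - (-3))i = 1 + 6i


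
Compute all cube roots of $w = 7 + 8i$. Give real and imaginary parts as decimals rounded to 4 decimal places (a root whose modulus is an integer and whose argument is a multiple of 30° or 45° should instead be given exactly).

|w| = sqrt(113) ≈ 10.630146, arg(w) ≈ 48.814075°
Root modulus = sqrt(113)^(1/3) ≈ 2.198770
Root arguments: θ_k = (arg(w) + 360°k)/3 for k = 0, 1, ..., 2
Compute each root as (root modulus)(cos θ_k + i sin θ_k) using full-precision intermediates, then round to 4 decimal places.
Roots: 2.1107 + 0.6161i, -1.5889 + 1.5199i, -0.5218 - 2.1360i


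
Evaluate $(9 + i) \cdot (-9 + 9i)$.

(a1*a2 - b1*b2) + (a1*b2 + b1*a2)i
= (-81 - 9) + (81 + (-9))i
= -90 + 72i


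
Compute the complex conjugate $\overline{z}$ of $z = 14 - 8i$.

If z = a + bi, then conjugate(z) = a - bi
conjugate(14 - 8i) = 14 + 8i


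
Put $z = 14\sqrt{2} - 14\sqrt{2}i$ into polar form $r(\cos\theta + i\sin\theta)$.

r = |z| = sqrt(a^2 + b^2) = sqrt((14*sqrt(2))^2 + (-14*sqrt(2))^2) = sqrt(392 + 392) = sqrt(784) = 28
θ = arctan(b/a) = arctan(-19.799/19.799) (quadrant-adjusted) = 315°
z = 28(cos 315° + i sin 315°)


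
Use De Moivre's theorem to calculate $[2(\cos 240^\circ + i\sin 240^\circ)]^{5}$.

By De Moivre: z^n = r^n(cos(nθ) + i sin(nθ))
= 2^5(cos(5*240°) + i sin(5*240°))
= 32(cos 120° + i sin 120°)
= -16 + 16*sqrt(3)i


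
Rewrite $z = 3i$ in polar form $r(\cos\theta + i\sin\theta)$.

r = |z| = sqrt(a^2 + b^2) = sqrt((0)^2 + (3)^2) = sqrt(0 + 9) = sqrt(9) = 3
a = 0 and b > 0, so z lies on the positive imaginary axis: θ = 90°
z = 3(cos 90° + i sin 90°)


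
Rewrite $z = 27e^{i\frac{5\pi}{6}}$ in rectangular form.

a = r cos θ = 27 * -sqrt(3)/2 = -27*sqrt(3)/2
b = r sin θ = 27 * 1/2 = 27/2
z = -27*sqrt(3)/2 + (27/2)i


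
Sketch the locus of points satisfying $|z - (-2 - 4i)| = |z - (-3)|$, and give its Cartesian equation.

|z - z1| = |z - z2| means z is equidistant from z1 and z2,
i.e. the perpendicular bisector of the segment from (-2, -4) to (-3, 0) (midpoint (-5/2, -2)).
With z = x + yi, square both sides:
(x - (-2))^2 + (y - (-4))^2 = (x - (-3))^2 + (y - 0)^2
The x^2 and y^2 terms cancel: -2x + 8y = 9 - 20 = -11
Simplify: 2x - 8y = 11
Locus: Perpendicular bisector of the segment from (-2, -4) to (-3, 0): the line 2x - 8y = 11


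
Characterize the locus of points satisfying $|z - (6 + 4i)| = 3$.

|z - z0| = r describes a circle centered at z0 with radius r
Here z0 = 6 + 4i and r = 3
Locus: Circle centered at (6, 4) with radius 3


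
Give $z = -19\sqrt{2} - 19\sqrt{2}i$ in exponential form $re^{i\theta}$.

r = |z| = sqrt((-19*sqrt(2))^2 + (-19*sqrt(2))^2) = sqrt(722 + 722) = sqrt(1444) = 38
θ = arctan(b/a) = arctan(-26.8701/-26.8701) (quadrant-adjusted) = 225° = 5π/4
z = 38e^(i*5π/4)


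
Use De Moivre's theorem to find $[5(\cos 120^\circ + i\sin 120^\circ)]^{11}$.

By De Moivre: z^n = r^n(cos(nθ) + i sin(nθ))
= 5^11(cos(11*120°) + i sin(11*120°))
= 48828125(cos 240° + i sin 240°)
= -48828125/2 - (48828125*sqrt(3)/2)i


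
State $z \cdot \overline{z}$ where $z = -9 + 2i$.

z * conjugate(z) = |z|^2 = a^2 + b^2
= (-9)^2 + 2^2 = 85


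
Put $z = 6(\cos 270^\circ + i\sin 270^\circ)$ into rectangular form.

a = r cos θ = 6 * 0 = 0
b = r sin θ = 6 * -1 = -6
z = -6i


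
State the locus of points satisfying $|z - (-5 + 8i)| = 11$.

|z - z0| = r describes a circle centered at z0 with radius r
Here z0 = -5 + 8i and r = 11
Locus: Circle centered at (-5, 8) with radius 11


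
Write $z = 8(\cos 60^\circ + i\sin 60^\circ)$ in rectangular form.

a = r cos θ = 8 * 1/2 = 4
b = r sin θ = 8 * sqrt(3)/2 = 4*sqrt(3)
z = 4 + 4*sqrt(3)i


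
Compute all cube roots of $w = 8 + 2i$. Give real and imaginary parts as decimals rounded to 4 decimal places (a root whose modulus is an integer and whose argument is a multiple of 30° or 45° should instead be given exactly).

|w| = sqrt(68) ≈ 8.246211, arg(w) ≈ 14.036243°
Root modulus = sqrt(68)^(1/3) ≈ 2.020311
Root arguments: θ_k = (arg(w) + 360°k)/3 for k = 0, 1, ..., 2
Compute each root as (root modulus)(cos θ_k + i sin θ_k) using full-precision intermediates, then round to 4 decimal places.
Roots: 2.0136 + 0.1648i, -1.1495 + 1.6614i, -0.8641 - 1.8262i


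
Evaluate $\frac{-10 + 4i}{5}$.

Divisor is real, so divide each part by 5:
= -2 + (4/5)i


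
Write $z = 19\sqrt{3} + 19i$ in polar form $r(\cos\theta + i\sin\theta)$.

r = |z| = sqrt(a^2 + b^2) = sqrt((19*sqrt(3))^2 + (19)^2) = sqrt(1083 + 361) = sqrt(1444) = 38
θ = arctan(b/a) = arctan(19/32.909) (quadrant-adjusted) = 30°
z = 38(cos 30° + i sin 30°)


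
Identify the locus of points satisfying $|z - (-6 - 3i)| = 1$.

|z - z0| = r describes a circle centered at z0 with radius r
Here z0 = -6 - 3i and r = 1
Locus: Circle centered at (-6, -3) with radius 1


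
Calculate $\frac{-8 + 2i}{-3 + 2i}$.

Multiply numerator and denominator by conjugate (-3 - 2i):
= (-8 + 2i)(-3 - 2i) / ((-3)^2 + 2^2)
= (28 + 10i) / 13
= 28/13 + (10/13)i


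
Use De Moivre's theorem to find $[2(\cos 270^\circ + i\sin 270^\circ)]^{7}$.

By De Moivre: z^n = r^n(cos(nθ) + i sin(nθ))
= 2^7(cos(7*270°) + i sin(7*270°))
= 128(cos 90° + i sin 90°)
= 128i


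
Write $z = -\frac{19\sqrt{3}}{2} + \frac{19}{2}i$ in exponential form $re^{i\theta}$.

r = |z| = sqrt((-19*sqrt(3)/2)^2 + (19/2)^2) = sqrt(1083/4 + 361/4) = sqrt(361) = 19
θ = arctan(b/a) = arctan(9.5/-16.4545) (quadrant-adjusted) = 150° = 5π/6
z = 19e^(i*5π/6)


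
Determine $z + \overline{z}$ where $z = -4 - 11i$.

z + conjugate(z) = (a + bi) + (a - bi) = 2a
= 2 * (-4) = -8


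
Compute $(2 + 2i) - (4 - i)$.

(2 - 4) + (2 - (-1))i = -2 + 3i


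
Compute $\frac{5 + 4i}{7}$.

Divisor is real, so divide each part by 7:
= 5/7 + (4/7)i


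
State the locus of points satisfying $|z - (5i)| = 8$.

|z - z0| = r describes a circle centered at z0 with radius r
Here z0 = 5i and r = 8
Locus: Circle centered at (0, 5) with radius 8


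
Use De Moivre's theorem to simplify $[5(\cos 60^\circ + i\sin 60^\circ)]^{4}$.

By De Moivre: z^n = r^n(cos(nθ) + i sin(nθ))
= 5^4(cos(4*60°) + i sin(4*60°))
= 625(cos 240° + i sin 240°)
= -625/2 - (625*sqrt(3)/2)i


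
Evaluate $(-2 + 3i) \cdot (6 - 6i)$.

(a1*a2 - b1*b2) + (a1*b2 + b1*a2)i
= (-12 - (-18)) + (12 + 18)i
= 6 + 30i


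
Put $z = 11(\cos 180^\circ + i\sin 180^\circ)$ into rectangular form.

a = r cos θ = 11 * -1 = -11
b = r sin θ = 11 * 0 = 0
z = -11


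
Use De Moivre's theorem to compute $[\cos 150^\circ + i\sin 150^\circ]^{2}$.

By De Moivre: z^n = r^n(cos(nθ) + i sin(nθ))
= 1^2(cos(2*150°) + i sin(2*150°))
= 1(cos 300° + i sin 300°)
= 1/2 - (sqrt(3)/2)i


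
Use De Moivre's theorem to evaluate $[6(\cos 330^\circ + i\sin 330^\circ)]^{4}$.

By De Moivre: z^n = r^n(cos(nθ) + i sin(nθ))
= 6^4(cos(4*330°) + i sin(4*330°))
= 1296(cos 240° + i sin 240°)
= -648 - 648*sqrt(3)i


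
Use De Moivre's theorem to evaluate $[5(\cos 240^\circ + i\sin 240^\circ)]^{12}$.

By De Moivre: z^n = r^n(cos(nθ) + i sin(nθ))
= 5^12(cos(12*240°) + i sin(12*240°))
= 244140625(cos 0° + i sin 0°)
= 244140625


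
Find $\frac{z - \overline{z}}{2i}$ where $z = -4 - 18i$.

z - conjugate(z) = 2bi
(z - conjugate(z))/(2i) = 2bi/(2i) = b = -18


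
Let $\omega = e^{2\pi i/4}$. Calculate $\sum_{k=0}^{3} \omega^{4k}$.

Since 4 divides 4, ω^4 = (ω^4)^1 = 1^1 = 1, so every term is 1.
Sum = 4 · 1 = 4


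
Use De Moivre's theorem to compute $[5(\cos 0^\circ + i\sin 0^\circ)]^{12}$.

By De Moivre: z^n = r^n(cos(nθ) + i sin(nθ))
= 5^12(cos(12*0°) + i sin(12*0°))
= 244140625(cos 0° + i sin 0°)
= 244140625


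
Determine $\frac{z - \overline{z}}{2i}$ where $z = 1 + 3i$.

z - conjugate(z) = 2bi
(z - conjugate(z))/(2i) = 2bi/(2i) = b = 3


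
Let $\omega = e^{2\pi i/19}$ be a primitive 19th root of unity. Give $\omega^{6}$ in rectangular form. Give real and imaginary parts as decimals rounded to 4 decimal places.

ω^6 = e^(2πi·6/19) = e^(i·12π/19)
= cos(12π/19) + i sin(12π/19)
= -0.4017 + 0.9158i


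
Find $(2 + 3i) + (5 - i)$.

(2 + 5) + (3 + (-1))i = 7 + 2i


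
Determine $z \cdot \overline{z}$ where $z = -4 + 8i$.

z * conjugate(z) = |z|^2 = a^2 + b^2
= (-4)^2 + 8^2 = 80


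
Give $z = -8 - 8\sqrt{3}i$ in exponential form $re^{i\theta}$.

r = |z| = sqrt((-8)^2 + (-8*sqrt(3))^2) = sqrt(64 + 192) = sqrt(256) = 16
θ = arctan(b/a) = arctan(-13.8564/-8) (quadrant-adjusted) = -120° = -2π/3
z = 16e^(-i*2π/3)


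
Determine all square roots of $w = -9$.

|w| = 9, arg(w) = 180°
Root modulus = 9^(1/2) = 3
Root arguments: θ_k = (180° + 360°k)/2 for k = 0, 1, ..., 1
Roots: 3i, -3i


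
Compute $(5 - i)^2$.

(a + bi)^2 = a^2 - b^2 + 2abi
= 5^2 - (-1)^2 + 2*5*(-1)i
= 24 - 10i


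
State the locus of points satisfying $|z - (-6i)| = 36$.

|z - z0| = r describes a circle centered at z0 with radius r
Here z0 = -6i and r = 36
Locus: Circle centered at (0, -6) with radius 36


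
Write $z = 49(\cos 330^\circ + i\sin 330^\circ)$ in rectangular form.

a = r cos θ = 49 * sqrt(3)/2 = 49*sqrt(3)/2
b = r sin θ = 49 * -1/2 = -49/2
z = 49*sqrt(3)/2 - (49/2)i


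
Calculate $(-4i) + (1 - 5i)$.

(0 + 1) + (-4 + (-5))i = 1 - 9i


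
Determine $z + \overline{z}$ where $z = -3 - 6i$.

z + conjugate(z) = (a + bi) + (a - bi) = 2a
= 2 * (-3) = -6


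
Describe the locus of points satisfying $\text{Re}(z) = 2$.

Re(z) = x where z = x + yi; the equation x = 2 is satisfied by all points with that x-coordinate
Locus: Vertical line x = 2


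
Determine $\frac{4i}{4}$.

Divisor is real, so divide each part by 4:
= i


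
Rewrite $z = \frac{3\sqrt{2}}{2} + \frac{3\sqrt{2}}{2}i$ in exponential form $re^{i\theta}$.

r = |z| = sqrt((3*sqrt(2)/2)^2 + (3*sqrt(2)/2)^2) = sqrt(9/2 + 9/2) = sqrt(9) = 3
θ = arctan(b/a) = arctan(2.1213/2.1213) (quadrant-adjusted) = 45° = π/4
z = 3e^(i*π/4)


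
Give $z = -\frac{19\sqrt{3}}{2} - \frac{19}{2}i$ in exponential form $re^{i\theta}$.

r = |z| = sqrt((-19*sqrt(3)/2)^2 + (-19/2)^2) = sqrt(1083/4 + 361/4) = sqrt(361) = 19
θ = arctan(b/a) = arctan(-9.5/-16.4545) (quadrant-adjusted) = -150° = -5π/6
z = 19e^(-i*5π/6)


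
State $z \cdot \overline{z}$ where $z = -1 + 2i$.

z * conjugate(z) = |z|^2 = a^2 + b^2
= (-1)^2 + 2^2 = 5


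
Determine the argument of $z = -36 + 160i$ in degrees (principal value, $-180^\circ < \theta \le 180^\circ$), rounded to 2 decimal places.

θ = arctan(b/a) = arctan(160/-36) (quadrant-adjusted) = 102.68°


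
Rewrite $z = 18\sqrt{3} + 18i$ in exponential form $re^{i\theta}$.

r = |z| = sqrt((18*sqrt(3))^2 + (18)^2) = sqrt(972 + 324) = sqrt(1296) = 36
θ = arctan(b/a) = arctan(18/31.1769) (quadrant-adjusted) = 30° = π/6
z = 36e^(i*π/6)


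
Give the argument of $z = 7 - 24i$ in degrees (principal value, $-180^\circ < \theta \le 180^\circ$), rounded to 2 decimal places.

θ = arctan(b/a) = arctan(-24/7) (quadrant-adjusted) = -73.74°


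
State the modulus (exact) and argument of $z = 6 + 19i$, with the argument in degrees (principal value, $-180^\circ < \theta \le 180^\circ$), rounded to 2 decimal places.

|z| = sqrt(6^2 + 19^2) = sqrt(397)
arg(z) = arctan(b/a) = arctan(19/6) (quadrant-adjusted) = 72.47°


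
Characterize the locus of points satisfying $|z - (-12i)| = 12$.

|z - z0| = r describes a circle centered at z0 with radius r
Here z0 = -12i and r = 12
Locus: Circle centered at (0, -12) with radius 12


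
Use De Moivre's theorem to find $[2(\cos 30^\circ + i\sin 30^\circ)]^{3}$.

By De Moivre: z^n = r^n(cos(nθ) + i sin(nθ))
= 2^3(cos(3*30°) + i sin(3*30°))
= 8(cos 90° + i sin 90°)
= 8i


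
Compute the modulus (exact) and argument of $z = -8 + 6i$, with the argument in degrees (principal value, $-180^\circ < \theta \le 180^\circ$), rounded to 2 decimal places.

|z| = sqrt((-8)^2 + 6^2) = 10
arg(z) = arctan(b/a) = arctan(6/-8) (quadrant-adjusted) = 143.13°


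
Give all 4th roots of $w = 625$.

|w| = 625, arg(w) = 0°
Root modulus = 625^(1/4) = 5
Root arguments: θ_k = (0° + 360°k)/4 for k = 0, 1, ..., 3
Roots: 5, 5i, -5, -5i


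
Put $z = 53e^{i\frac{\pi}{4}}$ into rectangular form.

a = r cos θ = 53 * sqrt(2)/2 = 53*sqrt(2)/2
b = r sin θ = 53 * sqrt(2)/2 = 53*sqrt(2)/2
z = 53*sqrt(2)/2 + (53*sqrt(2)/2)i


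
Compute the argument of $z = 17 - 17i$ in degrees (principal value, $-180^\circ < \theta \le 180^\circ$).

θ = arctan(b/a) = arctan(-17/17) (quadrant-adjusted) = -45°


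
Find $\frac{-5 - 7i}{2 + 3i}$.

Multiply numerator and denominator by conjugate (2 - 3i):
= (-5 - 7i)(2 - 3i) / (2^2 + 3^2)
= (-31 + i) / 13
= -31/13 + (1/13)i


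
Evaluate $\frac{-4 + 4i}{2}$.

Divisor is real, so divide each part by 2:
= -2 + 2i


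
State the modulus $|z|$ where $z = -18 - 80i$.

|z| = sqrt(a^2 + b^2) = sqrt((-18)^2 + (-80)^2) = sqrt(6724) = 82


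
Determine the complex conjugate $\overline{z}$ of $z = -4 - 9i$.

If z = a + bi, then conjugate(z) = a - bi
conjugate(-4 - 9i) = -4 + 9i


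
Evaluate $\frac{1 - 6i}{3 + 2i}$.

Multiply numerator and denominator by conjugate (3 - 2i):
= (1 - 6i)(3 - 2i) / (3^2 + 2^2)
= (-9 - 20i) / 13
= -9/13 - (20/13)i


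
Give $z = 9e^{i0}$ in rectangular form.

a = r cos θ = 9 * 1 = 9
b = r sin θ = 9 * 0 = 0
z = 9


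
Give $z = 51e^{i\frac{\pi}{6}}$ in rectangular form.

a = r cos θ = 51 * sqrt(3)/2 = 51*sqrt(3)/2
b = r sin θ = 51 * 1/2 = 51/2
z = 51*sqrt(3)/2 + (51/2)i


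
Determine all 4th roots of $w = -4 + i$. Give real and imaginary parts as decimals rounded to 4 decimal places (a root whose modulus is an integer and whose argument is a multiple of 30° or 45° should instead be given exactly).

|w| = sqrt(17) ≈ 4.123106, arg(w) ≈ 165.963757°
Root modulus = sqrt(17)^(1/4) ≈ 1.424971
Root arguments: θ_k = (arg(w) + 360°k)/4 for k = 0, 1, ..., 3
Compute each root as (root modulus)(cos θ_k + i sin θ_k) using full-precision intermediates, then round to 4 decimal places.
Roots: 1.0674 + 0.9440i, -0.9440 + 1.0674i, -1.0674 - 0.9440i, 0.9440 - 1.0674i


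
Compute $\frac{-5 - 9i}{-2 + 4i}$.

Multiply numerator and denominator by conjugate (-2 - 4i):
= (-5 - 9i)(-2 - 4i) / ((-2)^2 + 4^2)
= (-26 + 38i) / 20
Divide through by 2: (-13 + 19i) / 10
= -13/10 + (19/10)i


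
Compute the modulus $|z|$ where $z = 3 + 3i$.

|z| = sqrt(a^2 + b^2) = sqrt(3^2 + 3^2) = sqrt(18) = sqrt(18)


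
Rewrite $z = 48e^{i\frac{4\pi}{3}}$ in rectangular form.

a = r cos θ = 48 * -1/2 = -24
b = r sin θ = 48 * -sqrt(3)/2 = -24*sqrt(3)
z = -24 - 24*sqrt(3)i


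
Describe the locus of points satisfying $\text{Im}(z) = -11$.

Im(z) = y where z = x + yi; the equation y = -11 is satisfied by all points with that y-coordinate
Locus: Horizontal line y = -11


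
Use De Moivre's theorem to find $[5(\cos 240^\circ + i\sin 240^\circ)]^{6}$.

By De Moivre: z^n = r^n(cos(nθ) + i sin(nθ))
= 5^6(cos(6*240°) + i sin(6*240°))
= 15625(cos 0° + i sin 0°)
= 15625


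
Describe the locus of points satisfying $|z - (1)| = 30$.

|z - z0| = r describes a circle centered at z0 with radius r
Here z0 = 1 and r = 30
Locus: Circle centered at (1, 0) with radius 30


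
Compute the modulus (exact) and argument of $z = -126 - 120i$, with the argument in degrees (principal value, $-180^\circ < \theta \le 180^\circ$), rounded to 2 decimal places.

|z| = sqrt((-126)^2 + (-120)^2) = 174
arg(z) = arctan(b/a) = arctan(-120/-126) (quadrant-adjusted) = -136.40°


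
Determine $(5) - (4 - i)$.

(5 - 4) + (0 - (-1))i = 1 + i


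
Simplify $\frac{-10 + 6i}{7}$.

Divisor is real, so divide each part by 7:
= -10/7 + (6/7)i


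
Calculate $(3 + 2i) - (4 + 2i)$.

(3 - 4) + (2 - 2)i = -1


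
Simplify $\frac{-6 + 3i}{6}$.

Divisor is real, so divide each part by 6:
= -1 + (1/2)i


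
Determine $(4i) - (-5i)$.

(0 - 0) + (4 - (-5))i = 9i


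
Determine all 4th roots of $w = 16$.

|w| = 16, arg(w) = 0°
Root modulus = 16^(1/4) = 2
Root arguments: θ_k = (0° + 360°k)/4 for k = 0, 1, ..., 3
Roots: 2, 2i, -2, -2i


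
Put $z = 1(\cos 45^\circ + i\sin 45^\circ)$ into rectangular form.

a = r cos θ = 1 * sqrt(2)/2 = sqrt(2)/2
b = r sin θ = 1 * sqrt(2)/2 = sqrt(2)/2
z = sqrt(2)/2 + (sqrt(2)/2)i


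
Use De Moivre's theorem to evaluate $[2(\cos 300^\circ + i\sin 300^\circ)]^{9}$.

By De Moivre: z^n = r^n(cos(nθ) + i sin(nθ))
= 2^9(cos(9*300°) + i sin(9*300°))
= 512(cos 180° + i sin 180°)
= -512


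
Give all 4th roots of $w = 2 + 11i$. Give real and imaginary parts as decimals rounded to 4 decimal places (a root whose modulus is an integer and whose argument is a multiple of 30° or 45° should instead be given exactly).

|w| = sqrt(125) ≈ 11.180340, arg(w) ≈ 79.695154°
Root modulus = sqrt(125)^(1/4) ≈ 1.828579
Root arguments: θ_k = (arg(w) + 360°k)/4 for k = 0, 1, ..., 3
Compute each root as (root modulus)(cos θ_k + i sin θ_k) using full-precision intermediates, then round to 4 decimal places.
Roots: 1.7191 + 0.6231i, -0.6231 + 1.7191i, -1.7191 - 0.6231i, 0.6231 - 1.7191i


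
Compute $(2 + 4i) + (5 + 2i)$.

(2 + 5) + (4 + 2)i = 7 + 6i


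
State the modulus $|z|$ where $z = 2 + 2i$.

|z| = sqrt(a^2 + b^2) = sqrt(2^2 + 2^2) = sqrt(8) = sqrt(8)


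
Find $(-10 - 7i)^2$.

(a + bi)^2 = a^2 - b^2 + 2abi
= (-10)^2 - (-7)^2 + 2*(-10)*(-7)i
= 51 + 140i


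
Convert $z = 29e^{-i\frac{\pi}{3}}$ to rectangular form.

a = r cos θ = 29 * 1/2 = 29/2
b = r sin θ = 29 * -sqrt(3)/2 = -29*sqrt(3)/2
z = 29/2 - (29*sqrt(3)/2)i


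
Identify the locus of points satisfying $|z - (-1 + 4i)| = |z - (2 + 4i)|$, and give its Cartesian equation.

|z - z1| = |z - z2| means z is equidistant from z1 and z2,
i.e. the perpendicular bisector of the segment from (-1, 4) to (2, 4) (midpoint (1/2, 4)).
With z = x + yi, square both sides:
(x - (-1))^2 + (y - 4)^2 = (x - 2)^2 + (y - 4)^2
The x^2 and y^2 terms cancel: 6x + 0y = 20 - 17 = 3
Simplify: x = 1/2
Locus: Perpendicular bisector of the segment from (-1, 4) to (2, 4): the line x = 1/2


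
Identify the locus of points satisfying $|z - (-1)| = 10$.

|z - z0| = r describes a circle centered at z0 with radius r
Here z0 = -1 and r = 10
Locus: Circle centered at (-1, 0) with radius 10


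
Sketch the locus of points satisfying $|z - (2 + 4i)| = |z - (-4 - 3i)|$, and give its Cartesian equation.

|z - z1| = |z - z2| means z is equidistant from z1 and z2,
i.e. the perpendicular bisector of the segment from (2, 4) to (-4, -3) (midpoint (-1, 1/2)).
With z = x + yi, square both sides:
(x - 2)^2 + (y - 4)^2 = (x - (-4))^2 + (y - (-3))^2
The x^2 and y^2 terms cancel: -12x + (-14)y = 25 - 20 = 5
Simplify: 12x + 14y = -5
Locus: Perpendicular bisector of the segment from (2, 4) to (-4, -3): the line 12x + 14y = -5


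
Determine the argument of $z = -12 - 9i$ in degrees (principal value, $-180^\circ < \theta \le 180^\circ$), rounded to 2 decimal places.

θ = arctan(b/a) = arctan(-9/-12) (quadrant-adjusted) = -143.13°


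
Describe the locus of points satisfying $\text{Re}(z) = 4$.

Re(z) = x where z = x + yi; the equation x = 4 is satisfied by all points with that x-coordinate
Locus: Vertical line x = 4


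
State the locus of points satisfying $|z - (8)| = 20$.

|z - z0| = r describes a circle centered at z0 with radius r
Here z0 = 8 and r = 20
Locus: Circle centered at (8, 0) with radius 20


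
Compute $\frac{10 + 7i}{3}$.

Divisor is real, so divide each part by 3:
= 10/3 + (7/3)i


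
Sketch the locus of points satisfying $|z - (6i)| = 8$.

|z - z0| = r describes a circle centered at z0 with radius r
Here z0 = 6i and r = 8
Locus: Circle centered at (0, 6) with radius 8


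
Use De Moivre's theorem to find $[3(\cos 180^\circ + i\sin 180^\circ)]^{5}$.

By De Moivre: z^n = r^n(cos(nθ) + i sin(nθ))
= 3^5(cos(5*180°) + i sin(5*180°))
= 243(cos 180° + i sin 180°)
= -243


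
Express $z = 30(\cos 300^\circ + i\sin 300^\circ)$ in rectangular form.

a = r cos θ = 30 * 1/2 = 15
b = r sin θ = 30 * -sqrt(3)/2 = -15*sqrt(3)
z = 15 - 15*sqrt(3)i


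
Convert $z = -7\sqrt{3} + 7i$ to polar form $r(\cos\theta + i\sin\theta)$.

r = |z| = sqrt(a^2 + b^2) = sqrt((-7*sqrt(3))^2 + (7)^2) = sqrt(147 + 49) = sqrt(196) = 14
θ = arctan(b/a) = arctan(7/-12.1244) (quadrant-adjusted) = 150°
z = 14(cos 150° + i sin 150°)


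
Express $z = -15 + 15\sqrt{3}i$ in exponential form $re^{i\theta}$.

r = |z| = sqrt((-15)^2 + (15*sqrt(3))^2) = sqrt(225 + 675) = sqrt(900) = 30
θ = arctan(b/a) = arctan(25.9808/-15) (quadrant-adjusted) = 120° = 2π/3
z = 30e^(i*2π/3)


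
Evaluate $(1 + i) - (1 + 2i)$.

(1 - 1) + (1 - 2)i = -i


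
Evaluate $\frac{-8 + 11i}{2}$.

Divisor is real, so divide each part by 2:
= -4 + (11/2)i


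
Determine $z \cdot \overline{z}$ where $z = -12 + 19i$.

z * conjugate(z) = |z|^2 = a^2 + b^2
= (-12)^2 + 19^2 = 505


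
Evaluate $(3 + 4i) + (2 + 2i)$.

(3 + 2) + (4 + 2)i = 5 + 6i


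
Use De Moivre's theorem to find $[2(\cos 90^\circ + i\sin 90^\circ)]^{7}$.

By De Moivre: z^n = r^n(cos(nθ) + i sin(nθ))
= 2^7(cos(7*90°) + i sin(7*90°))
= 128(cos 270° + i sin 270°)
= -128i


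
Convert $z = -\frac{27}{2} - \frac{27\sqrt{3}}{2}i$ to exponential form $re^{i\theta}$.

r = |z| = sqrt((-27/2)^2 + (-27*sqrt(3)/2)^2) = sqrt(729/4 + 2187/4) = sqrt(729) = 27
θ = arctan(b/a) = arctan(-23.3827/-13.5) (quadrant-adjusted) = -120° = -2π/3
z = 27e^(-i*2π/3)


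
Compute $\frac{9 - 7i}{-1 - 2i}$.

Multiply numerator and denominator by conjugate (-1 + 2i):
= (9 - 7i)(-1 + 2i) / ((-1)^2 + (-2)^2)
= (5 + 25i) / 5
= 1 + 5i


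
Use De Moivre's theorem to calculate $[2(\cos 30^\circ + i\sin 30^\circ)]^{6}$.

By De Moivre: z^n = r^n(cos(nθ) + i sin(nθ))
= 2^6(cos(6*30°) + i sin(6*30°))
= 64(cos 180° + i sin 180°)
= -64


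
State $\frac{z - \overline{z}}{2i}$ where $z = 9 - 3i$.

z - conjugate(z) = 2bi
(z - conjugate(z))/(2i) = 2bi/(2i) = b = -3


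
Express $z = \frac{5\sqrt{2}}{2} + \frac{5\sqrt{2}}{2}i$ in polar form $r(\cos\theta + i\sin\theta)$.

r = |z| = sqrt(a^2 + b^2) = sqrt((5*sqrt(2)/2)^2 + (5*sqrt(2)/2)^2) = sqrt(25/2 + 25/2) = sqrt(25) = 5
θ = arctan(b/a) = arctan(3.5355/3.5355) (quadrant-adjusted) = 45°
z = 5(cos 45° + i sin 45°)


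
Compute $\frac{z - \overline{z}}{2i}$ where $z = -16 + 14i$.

z - conjugate(z) = 2bi
(z - conjugate(z))/(2i) = 2bi/(2i) = b = 14


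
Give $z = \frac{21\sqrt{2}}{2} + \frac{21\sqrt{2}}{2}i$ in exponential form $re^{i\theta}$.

r = |z| = sqrt((21*sqrt(2)/2)^2 + (21*sqrt(2)/2)^2) = sqrt(441/2 + 441/2) = sqrt(441) = 21
θ = arctan(b/a) = arctan(14.8492/14.8492) (quadrant-adjusted) = 45° = π/4
z = 21e^(i*π/4)


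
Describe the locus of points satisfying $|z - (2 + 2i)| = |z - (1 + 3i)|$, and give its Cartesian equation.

|z - z1| = |z - z2| means z is equidistant from z1 and z2,
i.e. the perpendicular bisector of the segment from (2, 2) to (1, 3) (midpoint (3/2, 5/2)).
With z = x + yi, square both sides:
(x - 2)^2 + (y - 2)^2 = (x - 1)^2 + (y - 3)^2
The x^2 and y^2 terms cancel: -2x + 2y = 10 - 8 = 2
Simplify: x - y = -1
Locus: Perpendicular bisector of the segment from (2, 2) to (1, 3): the line x - y = -1


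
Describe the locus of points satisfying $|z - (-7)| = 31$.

|z - z0| = r describes a circle centered at z0 with radius r
Here z0 = -7 and r = 31
Locus: Circle centered at (-7, 0) with radius 31


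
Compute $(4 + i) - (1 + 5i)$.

(4 - 1) + (1 - 5)i = 3 - 4i


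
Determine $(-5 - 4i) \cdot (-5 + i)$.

(a1*a2 - b1*b2) + (a1*b2 + b1*a2)i
= (25 - (-4)) + (-5 + 20)i
= 29 + 15i


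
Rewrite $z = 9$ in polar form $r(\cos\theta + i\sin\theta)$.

r = |z| = sqrt(a^2 + b^2) = sqrt((9)^2 + (0)^2) = sqrt(81 + 0) = sqrt(81) = 9
b = 0 and a > 0, so z lies on the positive real axis: θ = 0°
z = 9(cos 0° + i sin 0°)


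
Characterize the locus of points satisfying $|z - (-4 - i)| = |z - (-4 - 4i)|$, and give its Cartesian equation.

|z - z1| = |z - z2| means z is equidistant from z1 and z2,
i.e. the perpendicular bisector of the segment from (-4, -1) to (-4, -4) (midpoint (-4, -5/2)).
With z = x + yi, square both sides:
(x - (-4))^2 + (y - (-1))^2 = (x - (-4))^2 + (y - (-4))^2
The x^2 and y^2 terms cancel: 0x + (-6)y = 32 - 17 = 15
Simplify: y = -5/2
Locus: Perpendicular bisector of the segment from (-4, -1) to (-4, -4): the line y = -5/2


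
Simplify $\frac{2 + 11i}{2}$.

Divisor is real, so divide each part by 2:
= 1 + (11/2)i


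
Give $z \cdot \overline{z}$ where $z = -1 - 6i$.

z * conjugate(z) = |z|^2 = a^2 + b^2
= (-1)^2 + (-6)^2 = 37


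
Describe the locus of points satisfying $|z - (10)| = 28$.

|z - z0| = r describes a circle centered at z0 with radius r
Here z0 = 10 and r = 28
Locus: Circle centered at (10, 0) with radius 28


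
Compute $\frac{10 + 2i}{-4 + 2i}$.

Multiply numerator and denominator by conjugate (-4 - 2i):
= (10 + 2i)(-4 - 2i) / ((-4)^2 + 2^2)
= (-36 - 28i) / 20
Divide through by 4: (-9 - 7i) / 5
= -9/5 - (7/5)i


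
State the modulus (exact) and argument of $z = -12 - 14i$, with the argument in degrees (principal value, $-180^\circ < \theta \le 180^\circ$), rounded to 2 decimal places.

|z| = sqrt((-12)^2 + (-14)^2) = sqrt(340)
arg(z) = arctan(b/a) = arctan(-14/-12) (quadrant-adjusted) = -130.60°


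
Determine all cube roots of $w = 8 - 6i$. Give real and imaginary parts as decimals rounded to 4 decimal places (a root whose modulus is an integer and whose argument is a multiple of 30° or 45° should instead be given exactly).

|w| = 10, arg(w) ≈ 323.130102°
Root modulus = 10^(1/3) ≈ 2.154435
Root arguments: θ_k = (arg(w) + 360°k)/3 for k = 0, 1, ..., 2
Compute each root as (root modulus)(cos θ_k + i sin θ_k) using full-precision intermediates, then round to 4 decimal places.
Roots: -0.6554 + 2.0523i, -1.4497 - 1.5937i, 2.1051 - 0.4586i


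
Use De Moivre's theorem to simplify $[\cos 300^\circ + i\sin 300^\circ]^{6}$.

By De Moivre: z^n = r^n(cos(nθ) + i sin(nθ))
= 1^6(cos(6*300°) + i sin(6*300°))
= 1(cos 0° + i sin 0°)
= 1


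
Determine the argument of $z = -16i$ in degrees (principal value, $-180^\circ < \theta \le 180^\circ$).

a = 0 and b < 0, so z lies on the negative imaginary axis: θ = -90°


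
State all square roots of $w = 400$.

|w| = 400, arg(w) = 0°
Root modulus = 400^(1/2) = 20
Root arguments: θ_k = (0° + 360°k)/2 for k = 0, 1, ..., 1
Roots: 20, -20


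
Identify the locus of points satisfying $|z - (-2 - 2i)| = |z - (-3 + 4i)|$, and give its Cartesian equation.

|z - z1| = |z - z2| means z is equidistant from z1 and z2,
i.e. the perpendicular bisector of the segment from (-2, -2) to (-3, 4) (midpoint (-5/2, 1)).
With z = x + yi, square both sides:
(x - (-2))^2 + (y - (-2))^2 = (x - (-3))^2 + (y - 4)^2
The x^2 and y^2 terms cancel: -2x + 12y = 25 - 8 = 17
Simplify: 2x - 12y = -17
Locus: Perpendicular bisector of the segment from (-2, -2) to (-3, 4): the line 2x - 12y = -17


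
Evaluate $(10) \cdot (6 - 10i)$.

(a1*a2 - b1*b2) + (a1*b2 + b1*a2)i
= (60 - 0) + (-100 + 0)i
= 60 - 100i


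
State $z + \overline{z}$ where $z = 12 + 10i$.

z + conjugate(z) = (a + bi) + (a - bi) = 2a
= 2 * 12 = 24


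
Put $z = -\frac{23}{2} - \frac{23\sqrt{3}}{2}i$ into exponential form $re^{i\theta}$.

r = |z| = sqrt((-23/2)^2 + (-23*sqrt(3)/2)^2) = sqrt(529/4 + 1587/4) = sqrt(529) = 23
θ = arctan(b/a) = arctan(-19.9186/-11.5) (quadrant-adjusted) = -120° = -2π/3
z = 23e^(-i*2π/3)


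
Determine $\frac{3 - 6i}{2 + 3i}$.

Multiply numerator and denominator by conjugate (2 - 3i):
= (3 - 6i)(2 - 3i) / (2^2 + 3^2)
= (-12 - 21i) / 13
= -12/13 - (21/13)i


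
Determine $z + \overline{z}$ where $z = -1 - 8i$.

z + conjugate(z) = (a + bi) + (a - bi) = 2a
= 2 * (-1) = -2


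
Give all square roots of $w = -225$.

|w| = 225, arg(w) = 180°
Root modulus = 225^(1/2) = 15
Root arguments: θ_k = (180° + 360°k)/2 for k = 0, 1, ..., 1
Roots: 15i, -15i


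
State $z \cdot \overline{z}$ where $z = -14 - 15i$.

z * conjugate(z) = |z|^2 = a^2 + b^2
= (-14)^2 + (-15)^2 = 421


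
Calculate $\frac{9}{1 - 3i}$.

Multiply numerator and denominator by conjugate (1 + 3i):
= (9)(1 + 3i) / (1^2 + (-3)^2)
= (9 + 27i) / 10
= 9/10 + (27/10)i


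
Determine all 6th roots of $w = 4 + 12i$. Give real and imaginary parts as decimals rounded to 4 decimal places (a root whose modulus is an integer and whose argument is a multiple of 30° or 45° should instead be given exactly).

|w| = sqrt(160) ≈ 12.649111, arg(w) ≈ 71.565051°
Root modulus = sqrt(160)^(1/6) ≈ 1.526429
Root arguments: θ_k = (arg(w) + 360°k)/6 for k = 0, 1, ..., 5
Compute each root as (root modulus)(cos θ_k + i sin θ_k) using full-precision intermediates, then round to 4 decimal places.
Roots: 1.4935 + 0.3155i, 0.4735 + 1.4511i, -1.0199 + 1.1356i, -1.4935 - 0.3155i, -0.4735 - 1.4511i, 1.0199 - 1.1356i


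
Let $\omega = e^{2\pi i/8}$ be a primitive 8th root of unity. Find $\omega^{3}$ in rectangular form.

ω^3 = e^(2πi·3/8) = e^(i·3π/4)
= cos(3π/4) + i sin(3π/4)
= -sqrt(2)/2 + (sqrt(2)/2)i


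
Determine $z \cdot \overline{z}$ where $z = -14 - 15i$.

z * conjugate(z) = |z|^2 = a^2 + b^2
= (-14)^2 + (-15)^2 = 421


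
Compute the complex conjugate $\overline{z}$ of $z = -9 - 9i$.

If z = a + bi, then conjugate(z) = a - bi
conjugate(-9 - 9i) = -9 + 9i


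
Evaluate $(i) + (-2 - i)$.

(0 + (-2)) + (1 + (-1))i = -2


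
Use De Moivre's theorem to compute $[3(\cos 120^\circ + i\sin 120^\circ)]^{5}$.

By De Moivre: z^n = r^n(cos(nθ) + i sin(nθ))
= 3^5(cos(5*120°) + i sin(5*120°))
= 243(cos 240° + i sin 240°)
= -243/2 - (243*sqrt(3)/2)i


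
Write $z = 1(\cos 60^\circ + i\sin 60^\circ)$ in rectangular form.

a = r cos θ = 1 * 1/2 = 1/2
b = r sin θ = 1 * sqrt(3)/2 = sqrt(3)/2
z = 1/2 + (sqrt(3)/2)i


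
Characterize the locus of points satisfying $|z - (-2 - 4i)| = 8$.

|z - z0| = r describes a circle centered at z0 with radius r
Here z0 = -2 - 4i and r = 8
Locus: Circle centered at (-2, -4) with radius 8


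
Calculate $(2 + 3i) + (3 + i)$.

(2 + 3) + (3 + 1)i = 5 + 4i


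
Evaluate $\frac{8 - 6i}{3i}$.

Multiply numerator and denominator by conjugate (-3i):
= (8 - 6i)(-3i) / (0^2 + 3^2)
= (-18 - 24i) / 9
Divide through by 3: (-6 - 8i) / 3
= -2 - (8/3)i


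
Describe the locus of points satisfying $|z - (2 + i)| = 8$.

|z - z0| = r describes a circle centered at z0 with radius r
Here z0 = 2 + i and r = 8
Locus: Circle centered at (2, 1) with radius 8


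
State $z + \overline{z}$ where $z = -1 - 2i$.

z + conjugate(z) = (a + bi) + (a - bi) = 2a
= 2 * (-1) = -2


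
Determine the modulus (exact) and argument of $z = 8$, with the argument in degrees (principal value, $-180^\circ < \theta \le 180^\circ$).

|z| = sqrt(8^2 + 0^2) = 8
b = 0 and a > 0, so z lies on the positive real axis: arg(z) = 0°


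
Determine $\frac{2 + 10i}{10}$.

Divisor is real, so divide each part by 10:
= 1/5 + i


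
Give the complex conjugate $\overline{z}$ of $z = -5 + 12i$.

If z = a + bi, then conjugate(z) = a - bi
conjugate(-5 + 12i) = -5 - 12i


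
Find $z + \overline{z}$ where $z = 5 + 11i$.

z + conjugate(z) = (a + bi) + (a - bi) = 2a
= 2 * 5 = 10


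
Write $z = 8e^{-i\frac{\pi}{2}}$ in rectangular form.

a = r cos θ = 8 * 0 = 0
b = r sin θ = 8 * -1 = -8
z = -8i


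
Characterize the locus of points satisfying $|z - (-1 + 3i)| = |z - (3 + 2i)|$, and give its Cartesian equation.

|z - z1| = |z - z2| means z is equidistant from z1 and z2,
i.e. the perpendicular bisector of the segment from (-1, 3) to (3, 2) (midpoint (1, 5/2)).
With z = x + yi, square both sides:
(x - (-1))^2 + (y - 3)^2 = (x - 3)^2 + (y - 2)^2
The x^2 and y^2 terms cancel: 8x + (-2)y = 13 - 10 = 3
Simplify: 8x - 2y = 3
Locus: Perpendicular bisector of the segment from (-1, 3) to (3, 2): the line 8x - 2y = 3


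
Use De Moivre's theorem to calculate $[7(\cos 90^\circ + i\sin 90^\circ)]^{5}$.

By De Moivre: z^n = r^n(cos(nθ) + i sin(nθ))
= 7^5(cos(5*90°) + i sin(5*90°))
= 16807(cos 90° + i sin 90°)
= 16807i


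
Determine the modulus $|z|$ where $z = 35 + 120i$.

|z| = sqrt(a^2 + b^2) = sqrt(35^2 + 120^2) = sqrt(15625) = 125


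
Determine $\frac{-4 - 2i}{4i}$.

Multiply numerator and denominator by conjugate (-4i):
= (-4 - 2i)(-4i) / (0^2 + 4^2)
= (-8 + 16i) / 16
Divide through by 8: (-1 + 2i) / 2
= -1/2 + i


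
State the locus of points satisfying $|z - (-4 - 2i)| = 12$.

|z - z0| = r describes a circle centered at z0 with radius r
Here z0 = -4 - 2i and r = 12
Locus: Circle centered at (-4, -2) with radius 12


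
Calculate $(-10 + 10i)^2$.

(a + bi)^2 = a^2 - b^2 + 2abi
= (-10)^2 - 10^2 + 2*(-10)*10i
= -200i


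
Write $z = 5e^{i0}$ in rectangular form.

a = r cos θ = 5 * 1 = 5
b = r sin θ = 5 * 0 = 0
z = 5


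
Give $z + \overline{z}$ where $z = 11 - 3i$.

z + conjugate(z) = (a + bi) + (a - bi) = 2a
= 2 * 11 = 22


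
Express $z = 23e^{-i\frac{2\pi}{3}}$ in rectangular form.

a = r cos θ = 23 * -1/2 = -23/2
b = r sin θ = 23 * -sqrt(3)/2 = -23*sqrt(3)/2
z = -23/2 - (23*sqrt(3)/2)i


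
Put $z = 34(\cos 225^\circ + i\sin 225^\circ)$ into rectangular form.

a = r cos θ = 34 * -sqrt(2)/2 = -17*sqrt(2)
b = r sin θ = 34 * -sqrt(2)/2 = -17*sqrt(2)
z = -17*sqrt(2) - 17*sqrt(2)i


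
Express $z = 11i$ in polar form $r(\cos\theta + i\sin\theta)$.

r = |z| = sqrt(a^2 + b^2) = sqrt((0)^2 + (11)^2) = sqrt(0 + 121) = sqrt(121) = 11
a = 0 and b > 0, so z lies on the positive imaginary axis: θ = 90°
z = 11(cos 90° + i sin 90°)


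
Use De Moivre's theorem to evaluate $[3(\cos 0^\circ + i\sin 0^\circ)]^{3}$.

By De Moivre: z^n = r^n(cos(nθ) + i sin(nθ))
= 3^3(cos(3*0°) + i sin(3*0°))
= 27(cos 0° + i sin 0°)
= 27


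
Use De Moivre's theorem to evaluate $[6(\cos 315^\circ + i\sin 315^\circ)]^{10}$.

By De Moivre: z^n = r^n(cos(nθ) + i sin(nθ))
= 6^10(cos(10*315°) + i sin(10*315°))
= 60466176(cos 270° + i sin 270°)
= -60466176i


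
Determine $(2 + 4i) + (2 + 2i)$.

(2 + 2) + (4 + 2)i = 4 + 6i


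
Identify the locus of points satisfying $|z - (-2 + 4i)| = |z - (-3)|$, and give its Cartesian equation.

|z - z1| = |z - z2| means z is equidistant from z1 and z2,
i.e. the perpendicular bisector of the segment from (-2, 4) to (-3, 0) (midpoint (-5/2, 2)).
With z = x + yi, square both sides:
(x - (-2))^2 + (y - 4)^2 = (x - (-3))^2 + (y - 0)^2
The x^2 and y^2 terms cancel: -2x + (-8)y = 9 - 20 = -11
Simplify: 2x + 8y = 11
Locus: Perpendicular bisector of the segment from (-2, 4) to (-3, 0): the line 2x + 8y = 11


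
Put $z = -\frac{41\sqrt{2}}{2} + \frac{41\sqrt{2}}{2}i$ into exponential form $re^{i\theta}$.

r = |z| = sqrt((-41*sqrt(2)/2)^2 + (41*sqrt(2)/2)^2) = sqrt(1681/2 + 1681/2) = sqrt(1681) = 41
θ = arctan(b/a) = arctan(28.9914/-28.9914) (quadrant-adjusted) = 135° = 3π/4
z = 41e^(i*3π/4)


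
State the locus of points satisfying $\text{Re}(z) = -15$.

Re(z) = x where z = x + yi; the equation x = -15 is satisfied by all points with that x-coordinate
Locus: Vertical line x = -15


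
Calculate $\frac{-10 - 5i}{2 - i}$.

Multiply numerator and denominator by conjugate (2 + i):
= (-10 - 5i)(2 + i) / (2^2 + (-1)^2)
= (-15 - 20i) / 5
= -3 - 4i


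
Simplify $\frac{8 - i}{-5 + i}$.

Multiply numerator and denominator by conjugate (-5 - i):
= (8 - i)(-5 - i) / ((-5)^2 + 1^2)
= (-41 - 3i) / 26
= -41/26 - (3/26)i


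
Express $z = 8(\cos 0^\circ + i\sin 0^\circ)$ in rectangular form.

a = r cos θ = 8 * 1 = 8
b = r sin θ = 8 * 0 = 0
z = 8


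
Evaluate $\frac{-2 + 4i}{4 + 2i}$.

Multiply numerator and denominator by conjugate (4 - 2i):
= (-2 + 4i)(4 - 2i) / (4^2 + 2^2)
= (20i) / 20
= i


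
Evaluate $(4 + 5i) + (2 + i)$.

(4 + 2) + (5 + 1)i = 6 + 6i


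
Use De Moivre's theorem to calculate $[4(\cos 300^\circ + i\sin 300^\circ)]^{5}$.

By De Moivre: z^n = r^n(cos(nθ) + i sin(nθ))
= 4^5(cos(5*300°) + i sin(5*300°))
= 1024(cos 60° + i sin 60°)
= 512 + 512*sqrt(3)i


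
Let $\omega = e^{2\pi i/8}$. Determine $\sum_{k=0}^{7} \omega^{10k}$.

Let ζ = ω^10 = e^(2πi·10/8). Since 8 ∤ 10, ζ ≠ 1.
Sum = Σ_{k=0}^{7} ζ^k = (ζ^8 - 1)/(ζ - 1) = (ω^{10·8} - 1)/(ζ - 1) = (1 - 1)/(ζ - 1) = 0


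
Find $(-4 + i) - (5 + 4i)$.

(-4 - 5) + (1 - 4)i = -9 - 3i


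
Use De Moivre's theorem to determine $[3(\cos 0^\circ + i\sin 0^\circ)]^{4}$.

By De Moivre: z^n = r^n(cos(nθ) + i sin(nθ))
= 3^4(cos(4*0°) + i sin(4*0°))
= 81(cos 0° + i sin 0°)
= 81


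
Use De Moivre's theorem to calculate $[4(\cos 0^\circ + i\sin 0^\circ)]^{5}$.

By De Moivre: z^n = r^n(cos(nθ) + i sin(nθ))
= 4^5(cos(5*0°) + i sin(5*0°))
= 1024(cos 0° + i sin 0°)
= 1024


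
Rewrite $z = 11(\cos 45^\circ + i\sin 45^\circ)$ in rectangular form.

a = r cos θ = 11 * sqrt(2)/2 = 11*sqrt(2)/2
b = r sin θ = 11 * sqrt(2)/2 = 11*sqrt(2)/2
z = 11*sqrt(2)/2 + (11*sqrt(2)/2)i


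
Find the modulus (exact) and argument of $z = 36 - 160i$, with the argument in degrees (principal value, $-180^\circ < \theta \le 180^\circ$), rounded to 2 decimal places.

|z| = sqrt(36^2 + (-160)^2) = 164
arg(z) = arctan(b/a) = arctan(-160/36) (quadrant-adjusted) = -77.32°


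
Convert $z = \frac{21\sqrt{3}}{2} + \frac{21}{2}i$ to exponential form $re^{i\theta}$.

r = |z| = sqrt((21*sqrt(3)/2)^2 + (21/2)^2) = sqrt(1323/4 + 441/4) = sqrt(441) = 21
θ = arctan(b/a) = arctan(10.5/18.1865) (quadrant-adjusted) = 30° = π/6
z = 21e^(i*π/6)


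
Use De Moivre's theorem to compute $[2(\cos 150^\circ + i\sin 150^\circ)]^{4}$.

By De Moivre: z^n = r^n(cos(nθ) + i sin(nθ))
= 2^4(cos(4*150°) + i sin(4*150°))
= 16(cos 240° + i sin 240°)
= -8 - 8*sqrt(3)i


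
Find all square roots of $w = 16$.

|w| = 16, arg(w) = 0°
Root modulus = 16^(1/2) = 4
Root arguments: θ_k = (0° + 360°k)/2 for k = 0, 1, ..., 1
Roots: 4, -4


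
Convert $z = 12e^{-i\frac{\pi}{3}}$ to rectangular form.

a = r cos θ = 12 * 1/2 = 6
b = r sin θ = 12 * -sqrt(3)/2 = -6*sqrt(3)
z = 6 - 6*sqrt(3)i


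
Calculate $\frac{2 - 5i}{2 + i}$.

Multiply numerator and denominator by conjugate (2 - i):
= (2 - 5i)(2 - i) / (2^2 + 1^2)
= (-1 - 12i) / 5
= -1/5 - (12/5)i
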